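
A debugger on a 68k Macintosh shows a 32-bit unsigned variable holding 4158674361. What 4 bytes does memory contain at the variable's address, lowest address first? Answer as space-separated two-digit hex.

F7 E0 55 B9

4158674361 in hexadecimal, padded to 32 bits, is 0xF7E055B9.
Split into bytes (most-significant first): F7 E0 55 B9.
Big-endian stores the most-significant byte at the lowest address.
So the memory order matches the most-significant-first order: F7 E0 55 B9.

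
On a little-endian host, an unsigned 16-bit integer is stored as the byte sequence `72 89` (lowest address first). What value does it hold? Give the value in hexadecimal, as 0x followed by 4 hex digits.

Little-endian stores the least-significant byte at the lowest address.
Reassemble most-significant byte first: 89 72 → 0x8972.

0x8972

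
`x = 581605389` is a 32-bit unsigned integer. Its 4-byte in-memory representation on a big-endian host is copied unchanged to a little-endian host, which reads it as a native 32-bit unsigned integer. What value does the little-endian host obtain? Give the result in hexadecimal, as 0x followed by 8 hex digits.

581605389 in 32-bit hexadecimal is 0x22AA980D.
Stored big-endian, the bytes at ascending addresses are 22 AA 98 0D.
Read back as little-endian, the first byte is least significant, giving 0x0D98AA22.

0x0D98AA22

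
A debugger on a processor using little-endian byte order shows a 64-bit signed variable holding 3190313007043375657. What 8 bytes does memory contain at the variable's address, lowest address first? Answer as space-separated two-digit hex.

29 F2 20 E3 C6 44 46 2C

3190313007043375657 in hexadecimal, padded to 64 bits, is 0x2C4644C6E320F229.
Split into bytes (most-significant first): 2C 46 44 C6 E3 20 F2 29.
In little-endian order the low byte comes first in memory.
So at ascending addresses the bytes are 29 F2 20 E3 C6 44 46 2C.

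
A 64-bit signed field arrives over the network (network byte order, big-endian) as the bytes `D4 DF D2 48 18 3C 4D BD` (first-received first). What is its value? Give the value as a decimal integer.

-3107534010776269379

Big-endian stores the most-significant byte at the lowest address.
The bytes are already most-significant first: 0xD4DFD248183C4DBD.
Top bit is set, so as a signed 64-bit value this is 0xD4DFD248183C4DBD − 2^64 = -3107534010776269379.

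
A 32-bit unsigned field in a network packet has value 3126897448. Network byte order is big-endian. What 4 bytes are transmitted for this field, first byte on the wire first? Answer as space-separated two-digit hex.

3126897448 in hexadecimal, padded to 32 bits, is 0xBA60AB28.
Split into bytes (most-significant first): BA 60 AB 28.
In big-endian order the high byte comes first in memory.
So the memory order matches the most-significant-first order: BA 60 AB 28.

BA 60 AB 28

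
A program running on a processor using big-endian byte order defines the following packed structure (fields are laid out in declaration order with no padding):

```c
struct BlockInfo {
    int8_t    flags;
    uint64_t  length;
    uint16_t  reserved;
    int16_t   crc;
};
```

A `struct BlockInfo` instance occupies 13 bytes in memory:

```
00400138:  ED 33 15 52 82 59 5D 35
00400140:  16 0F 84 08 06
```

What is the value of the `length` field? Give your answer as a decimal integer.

3680938990243755286

`length` follows `flags` (1 byte), so it starts at byte offset 1 and occupies 8 bytes.
Bytes at offsets 1..8: 33 15 52 82 59 5D 35 16.
In big-endian order the high byte comes first in memory.
The bytes are already most-significant first: 0x33155282595D3516.
0x33155282595D3516 = 3680938990243755286.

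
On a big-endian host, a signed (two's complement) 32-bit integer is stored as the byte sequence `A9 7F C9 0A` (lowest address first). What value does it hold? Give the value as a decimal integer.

-1451243254

In big-endian order the high byte comes first in memory.
The bytes are already most-significant first: 0xA97FC90A.
Top bit is set, so as a signed 32-bit value this is 0xA97FC90A − 2^32 = -1451243254.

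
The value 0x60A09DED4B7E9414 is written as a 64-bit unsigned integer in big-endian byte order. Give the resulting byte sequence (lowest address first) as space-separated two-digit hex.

60 A0 9D ED 4B 7E 94 14

Split into bytes (most-significant first): 60 A0 9D ED 4B 7E 94 14.
In big-endian order the high byte comes first in memory.
So the memory order matches the most-significant-first order: 60 A0 9D ED 4B 7E 94 14.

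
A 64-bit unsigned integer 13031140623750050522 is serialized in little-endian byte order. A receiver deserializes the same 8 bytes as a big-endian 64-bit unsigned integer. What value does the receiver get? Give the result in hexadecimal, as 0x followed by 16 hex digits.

13031140623750050522 in 64-bit hexadecimal is 0xB4D7E95AF8C8B2DA.
Stored little-endian, the bytes at ascending addresses are DA B2 C8 F8 5A E9 D7 B4.
Read back as big-endian, the last byte is least significant, giving 0xDAB2C8F85AE9D7B4.

0xDAB2C8F85AE9D7B4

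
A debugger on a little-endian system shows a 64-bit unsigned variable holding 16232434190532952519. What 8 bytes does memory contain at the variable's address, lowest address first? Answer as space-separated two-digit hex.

C7 41 9F A6 E4 30 45 E1

16232434190532952519 in hexadecimal, padded to 64 bits, is 0xE14530E4A69F41C7.
Split into bytes (most-significant first): E1 45 30 E4 A6 9F 41 C7.
Little-endian stores the least-significant byte at the lowest address.
So at ascending addresses the bytes are C7 41 9F A6 E4 30 45 E1.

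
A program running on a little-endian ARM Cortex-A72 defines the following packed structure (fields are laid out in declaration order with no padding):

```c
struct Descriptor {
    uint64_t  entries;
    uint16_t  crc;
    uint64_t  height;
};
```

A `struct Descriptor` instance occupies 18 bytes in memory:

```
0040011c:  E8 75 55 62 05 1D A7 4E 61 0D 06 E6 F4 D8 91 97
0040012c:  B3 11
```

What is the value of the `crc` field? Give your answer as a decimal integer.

`crc` follows `entries` (8 bytes), so it starts at byte offset 8 and occupies 2 bytes.
Bytes at offsets 8..9: 61 0D.
Little-endian stores the least-significant byte at the lowest address.
Reassemble most-significant byte first: 0D 61 → 0x0D61.
0x0D61 = 3425.

3425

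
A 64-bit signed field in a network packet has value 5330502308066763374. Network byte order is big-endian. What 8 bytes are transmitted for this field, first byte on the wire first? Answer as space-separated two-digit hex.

5330502308066763374 in hexadecimal, padded to 64 bits, is 0x49F9BF9B62B8226E.
Split into bytes (most-significant first): 49 F9 BF 9B 62 B8 22 6E.
Big-endian: lowest address holds the most-significant byte.
So the memory order matches the most-significant-first order: 49 F9 BF 9B 62 B8 22 6E.

49 F9 BF 9B 62 B8 22 6E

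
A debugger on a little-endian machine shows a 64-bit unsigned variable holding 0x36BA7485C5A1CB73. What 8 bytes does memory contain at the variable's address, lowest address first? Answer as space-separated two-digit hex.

Split into bytes (most-significant first): 36 BA 74 85 C5 A1 CB 73.
Little-endian: lowest address holds the least-significant byte.
So at ascending addresses the bytes are 73 CB A1 C5 85 74 BA 36.

73 CB A1 C5 85 74 BA 36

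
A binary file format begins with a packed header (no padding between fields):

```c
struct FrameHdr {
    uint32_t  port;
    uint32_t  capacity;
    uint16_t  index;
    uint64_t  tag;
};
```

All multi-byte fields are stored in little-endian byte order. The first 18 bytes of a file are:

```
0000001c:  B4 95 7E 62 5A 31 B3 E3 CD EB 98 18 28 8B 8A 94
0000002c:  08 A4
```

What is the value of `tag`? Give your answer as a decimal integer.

11819860544794925208

`tag` follows `port` (4 B), `capacity` (4 B), `index` (2 B), so it starts at offset 4 + 4 + 2 = 10 and occupies 8 bytes.
Bytes at offsets 10..17: 98 18 28 8B 8A 94 08 A4.
In little-endian order the low byte comes first in memory.
Reassemble most-significant byte first: A4 08 94 8A 8B 28 18 98 → 0xA408948A8B281898.
0xA408948A8B281898 = 11819860544794925208.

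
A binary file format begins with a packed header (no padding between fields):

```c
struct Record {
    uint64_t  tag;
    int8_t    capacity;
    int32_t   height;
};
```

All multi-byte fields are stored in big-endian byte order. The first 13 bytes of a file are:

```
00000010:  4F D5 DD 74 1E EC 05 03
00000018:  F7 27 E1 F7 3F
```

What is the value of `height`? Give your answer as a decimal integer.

669120319

`height` follows `tag` (8 B), `capacity` (1 B), so it starts at offset 8 + 1 = 9 and occupies 4 bytes.
Bytes at offsets 9..12: 27 E1 F7 3F.
In big-endian order the high byte comes first in memory.
The bytes are already most-significant first: 0x27E1F73F.
0x27E1F73F = 669120319.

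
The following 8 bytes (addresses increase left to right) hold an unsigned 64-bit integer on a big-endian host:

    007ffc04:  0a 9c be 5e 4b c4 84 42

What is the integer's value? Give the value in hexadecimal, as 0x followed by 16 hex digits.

In big-endian order the high byte comes first in memory.
The bytes are already most-significant first: 0x0A9CBE5E4BC48442.

0x0A9CBE5E4BC48442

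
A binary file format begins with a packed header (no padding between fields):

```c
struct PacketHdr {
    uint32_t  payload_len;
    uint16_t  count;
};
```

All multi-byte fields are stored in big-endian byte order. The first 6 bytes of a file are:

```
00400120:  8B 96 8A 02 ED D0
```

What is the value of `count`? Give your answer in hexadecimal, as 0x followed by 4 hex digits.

0xEDD0

`count` follows `payload_len` (4 bytes), so it starts at byte offset 4 and occupies 2 bytes.
Bytes at offsets 4..5: ED D0.
Big-endian stores the most-significant byte at the lowest address.
The bytes are already most-significant first: 0xEDD0.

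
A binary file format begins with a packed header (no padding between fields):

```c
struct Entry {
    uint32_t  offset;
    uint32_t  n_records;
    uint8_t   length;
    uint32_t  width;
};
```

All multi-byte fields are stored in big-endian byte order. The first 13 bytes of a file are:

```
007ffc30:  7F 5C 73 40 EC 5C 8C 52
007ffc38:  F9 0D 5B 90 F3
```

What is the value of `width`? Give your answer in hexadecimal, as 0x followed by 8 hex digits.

`width` follows `offset` (4 B), `n_records` (4 B), `length` (1 B), so it starts at offset 4 + 4 + 1 = 9 and occupies 4 bytes.
Bytes at offsets 9..12: 0D 5B 90 F3.
In big-endian order the high byte comes first in memory.
The bytes are already most-significant first: 0x0D5B90F3.

0x0D5B90F3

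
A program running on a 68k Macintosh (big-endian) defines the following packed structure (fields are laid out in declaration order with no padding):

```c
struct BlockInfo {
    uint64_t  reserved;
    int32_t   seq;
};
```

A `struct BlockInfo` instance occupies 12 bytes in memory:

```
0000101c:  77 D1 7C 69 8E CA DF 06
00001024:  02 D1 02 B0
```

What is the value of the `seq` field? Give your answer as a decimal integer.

`seq` follows `reserved` (8 bytes), so it starts at byte offset 8 and occupies 4 bytes.
Bytes at offsets 8..11: 02 D1 02 B0.
In big-endian order the high byte comes first in memory.
The bytes are already most-significant first: 0x02D102B0.
0x02D102B0 = 47252144.

47252144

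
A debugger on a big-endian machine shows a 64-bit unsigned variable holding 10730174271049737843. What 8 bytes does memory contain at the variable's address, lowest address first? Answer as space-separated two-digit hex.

10730174271049737843 in hexadecimal, padded to 64 bits, is 0x94E93CA60BF4A673.
Split into bytes (most-significant first): 94 E9 3C A6 0B F4 A6 73.
Big-endian: lowest address holds the most-significant byte.
So the memory order matches the most-significant-first order: 94 E9 3C A6 0B F4 A6 73.

94 E9 3C A6 0B F4 A6 73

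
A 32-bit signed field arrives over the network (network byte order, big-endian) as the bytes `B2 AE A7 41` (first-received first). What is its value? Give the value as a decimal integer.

Big-endian stores the most-significant byte at the lowest address.
The bytes are already most-significant first: 0xB2AEA741.
Top bit is set, so as a signed 32-bit value this is 0xB2AEA741 − 2^32 = -1297176767.

-1297176767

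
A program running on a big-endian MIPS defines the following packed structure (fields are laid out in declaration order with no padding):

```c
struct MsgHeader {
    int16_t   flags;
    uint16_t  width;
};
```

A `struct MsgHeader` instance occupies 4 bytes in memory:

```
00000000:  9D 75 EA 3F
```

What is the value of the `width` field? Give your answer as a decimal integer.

`width` follows `flags` (2 bytes), so it starts at byte offset 2 and occupies 2 bytes.
Bytes at offsets 2..3: EA 3F.
In big-endian order the high byte comes first in memory.
The bytes are already most-significant first: 0xEA3F.
0xEA3F = 59967.

59967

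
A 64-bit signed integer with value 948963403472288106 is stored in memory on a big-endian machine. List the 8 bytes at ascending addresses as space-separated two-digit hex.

0D 2B 65 30 08 CF B9 6A

948963403472288106 in hexadecimal, padded to 64 bits, is 0x0D2B653008CFB96A.
Split into bytes (most-significant first): 0D 2B 65 30 08 CF B9 6A.
In big-endian order the high byte comes first in memory.
So the memory order matches the most-significant-first order: 0D 2B 65 30 08 CF B9 6A.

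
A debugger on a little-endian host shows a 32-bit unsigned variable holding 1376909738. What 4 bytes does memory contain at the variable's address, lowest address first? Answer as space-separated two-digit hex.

AA F9 11 52

1376909738 in hexadecimal, padded to 32 bits, is 0x5211F9AA.
Split into bytes (most-significant first): 52 11 F9 AA.
In little-endian order the low byte comes first in memory.
So at ascending addresses the bytes are AA F9 11 52.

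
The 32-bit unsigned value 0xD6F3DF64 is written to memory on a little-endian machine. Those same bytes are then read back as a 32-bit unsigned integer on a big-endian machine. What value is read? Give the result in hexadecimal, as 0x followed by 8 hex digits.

Stored little-endian, the bytes at ascending addresses are 64 DF F3 D6.
Read back as big-endian, the last byte is least significant, giving 0x64DFF3D6.

0x64DFF3D6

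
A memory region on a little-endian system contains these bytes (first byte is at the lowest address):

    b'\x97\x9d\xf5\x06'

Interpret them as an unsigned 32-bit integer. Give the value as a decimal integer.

Little-endian stores the least-significant byte at the lowest address.
Reassemble most-significant byte first: 06 F5 9D 97 → 0x06F59D97.
0x06F59D97 = 116759959.

116759959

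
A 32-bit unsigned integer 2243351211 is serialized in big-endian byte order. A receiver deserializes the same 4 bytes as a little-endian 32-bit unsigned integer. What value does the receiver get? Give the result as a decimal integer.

2243351211 in 32-bit hexadecimal is 0x85B6D2AB.
Stored big-endian, the bytes at ascending addresses are 85 B6 D2 AB.
Read back as little-endian, the first byte is least significant, giving 0xABD2B685.
0xABD2B685 = 2882713221.

2882713221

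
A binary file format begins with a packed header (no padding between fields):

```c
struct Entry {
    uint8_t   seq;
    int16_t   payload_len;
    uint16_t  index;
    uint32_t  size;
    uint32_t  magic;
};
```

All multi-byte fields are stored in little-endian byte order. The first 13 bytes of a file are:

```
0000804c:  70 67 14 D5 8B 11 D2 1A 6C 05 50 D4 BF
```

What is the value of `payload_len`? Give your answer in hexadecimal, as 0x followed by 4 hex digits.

`payload_len` follows `seq` (1 byte), so it starts at byte offset 1 and occupies 2 bytes.
Bytes at offsets 1..2: 67 14.
Little-endian: lowest address holds the least-significant byte.
Reassemble most-significant byte first: 14 67 → 0x1467.

0x1467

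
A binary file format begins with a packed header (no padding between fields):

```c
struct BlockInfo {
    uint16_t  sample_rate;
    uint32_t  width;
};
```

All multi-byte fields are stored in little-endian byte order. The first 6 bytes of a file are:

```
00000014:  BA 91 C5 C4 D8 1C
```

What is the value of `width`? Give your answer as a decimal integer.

483968197

`width` follows `sample_rate` (2 bytes), so it starts at byte offset 2 and occupies 4 bytes.
Bytes at offsets 2..5: C5 C4 D8 1C.
Little-endian: lowest address holds the least-significant byte.
Reassemble most-significant byte first: 1C D8 C4 C5 → 0x1CD8C4C5.
0x1CD8C4C5 = 483968197.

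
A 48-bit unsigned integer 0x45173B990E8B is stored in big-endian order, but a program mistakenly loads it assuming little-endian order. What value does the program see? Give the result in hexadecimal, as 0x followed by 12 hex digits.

Stored big-endian, the bytes at ascending addresses are 45 17 3B 99 0E 8B.
Read back as little-endian, the first byte is least significant, giving 0x8B0E993B1745.

0x8B0E993B1745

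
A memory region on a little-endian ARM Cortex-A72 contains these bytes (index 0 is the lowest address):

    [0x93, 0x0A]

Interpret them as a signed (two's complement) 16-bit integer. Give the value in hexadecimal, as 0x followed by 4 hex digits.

0x0A93

In little-endian order the low byte comes first in memory.
Reassemble most-significant byte first: 0A 93 → 0x0A93.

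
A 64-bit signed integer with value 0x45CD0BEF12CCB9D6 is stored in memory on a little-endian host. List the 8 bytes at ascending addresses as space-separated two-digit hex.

D6 B9 CC 12 EF 0B CD 45

Split into bytes (most-significant first): 45 CD 0B EF 12 CC B9 D6.
Little-endian stores the least-significant byte at the lowest address.
So at ascending addresses the bytes are D6 B9 CC 12 EF 0B CD 45.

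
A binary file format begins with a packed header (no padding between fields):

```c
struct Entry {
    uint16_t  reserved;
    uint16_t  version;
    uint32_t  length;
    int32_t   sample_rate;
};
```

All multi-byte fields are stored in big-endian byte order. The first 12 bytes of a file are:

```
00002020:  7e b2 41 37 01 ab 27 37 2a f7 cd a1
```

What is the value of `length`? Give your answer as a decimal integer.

`length` follows `reserved` (2 B), `version` (2 B), so it starts at offset 2 + 2 = 4 and occupies 4 bytes.
Bytes at offsets 4..7: 01 AB 27 37.
Big-endian: lowest address holds the most-significant byte.
The bytes are already most-significant first: 0x01AB2737.
0x01AB2737 = 27993911.

27993911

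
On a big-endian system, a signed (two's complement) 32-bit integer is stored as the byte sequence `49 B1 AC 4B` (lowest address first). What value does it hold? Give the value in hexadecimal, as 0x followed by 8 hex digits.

0x49B1AC4B

Big-endian: lowest address holds the most-significant byte.
The bytes are already most-significant first: 0x49B1AC4B.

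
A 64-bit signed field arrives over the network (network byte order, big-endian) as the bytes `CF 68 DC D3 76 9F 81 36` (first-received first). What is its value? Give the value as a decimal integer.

In big-endian order the high byte comes first in memory.
The bytes are already most-significant first: 0xCF68DCD3769F8136.
Top bit is set, so as a signed 64-bit value this is 0xCF68DCD3769F8136 − 2^64 = -3501305909494185674.

-3501305909494185674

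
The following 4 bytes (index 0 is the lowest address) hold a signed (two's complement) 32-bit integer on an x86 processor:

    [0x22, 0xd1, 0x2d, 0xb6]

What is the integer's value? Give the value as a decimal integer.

Little-endian stores the least-significant byte at the lowest address.
Reassemble most-significant byte first: B6 2D D1 22 → 0xB62DD122.
Top bit is set, so as a signed 32-bit value this is 0xB62DD122 − 2^32 = -1238511326.

-1238511326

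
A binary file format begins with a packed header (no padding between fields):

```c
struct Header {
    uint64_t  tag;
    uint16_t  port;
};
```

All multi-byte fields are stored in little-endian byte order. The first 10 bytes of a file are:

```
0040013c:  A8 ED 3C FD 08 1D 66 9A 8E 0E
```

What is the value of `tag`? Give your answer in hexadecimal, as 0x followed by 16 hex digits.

0x9A661D08FD3CEDA8

`tag` is the first field, at byte offset 0, occupying 8 bytes.
Bytes at offsets 0..7: A8 ED 3C FD 08 1D 66 9A.
Little-endian: lowest address holds the least-significant byte.
Reassemble most-significant byte first: 9A 66 1D 08 FD 3C ED A8 → 0x9A661D08FD3CEDA8.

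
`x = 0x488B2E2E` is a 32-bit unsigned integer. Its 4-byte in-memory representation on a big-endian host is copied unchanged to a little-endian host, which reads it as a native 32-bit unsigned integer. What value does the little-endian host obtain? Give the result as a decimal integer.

774802248

Stored big-endian, the bytes at ascending addresses are 48 8B 2E 2E.
Read back as little-endian, the first byte is least significant, giving 0x2E2E8B48.
0x2E2E8B48 = 774802248.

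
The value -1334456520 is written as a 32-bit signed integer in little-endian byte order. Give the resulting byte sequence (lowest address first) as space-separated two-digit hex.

38 CF 75 B0

Two's complement of -1334456520 in 32 bits: 1334456520 = 0x4F8A30C8; invert → 0xB075CF37; add 1 → 0xB075CF38.
Split into bytes (most-significant first): B0 75 CF 38.
In little-endian order the low byte comes first in memory.
So at ascending addresses the bytes are 38 CF 75 B0.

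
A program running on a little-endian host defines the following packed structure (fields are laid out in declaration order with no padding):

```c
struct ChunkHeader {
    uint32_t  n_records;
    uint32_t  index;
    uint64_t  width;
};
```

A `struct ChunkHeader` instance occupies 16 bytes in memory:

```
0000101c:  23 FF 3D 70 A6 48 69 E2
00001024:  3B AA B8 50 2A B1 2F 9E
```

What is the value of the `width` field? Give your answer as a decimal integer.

11398523977199036987

`width` follows `n_records` (4 B), `index` (4 B), so it starts at offset 4 + 4 = 8 and occupies 8 bytes.
Bytes at offsets 8..15: 3B AA B8 50 2A B1 2F 9E.
In little-endian order the low byte comes first in memory.
Reassemble most-significant byte first: 9E 2F B1 2A 50 B8 AA 3B → 0x9E2FB12A50B8AA3B.
0x9E2FB12A50B8AA3B = 11398523977199036987.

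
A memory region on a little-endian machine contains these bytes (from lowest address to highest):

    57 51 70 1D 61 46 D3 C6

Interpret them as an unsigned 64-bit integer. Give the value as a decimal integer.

Little-endian: lowest address holds the least-significant byte.
Reassemble most-significant byte first: C6 D3 46 61 1D 70 51 57 → 0xC6D346611D705157.
0xC6D346611D705157 = 14326872222515351895.

14326872222515351895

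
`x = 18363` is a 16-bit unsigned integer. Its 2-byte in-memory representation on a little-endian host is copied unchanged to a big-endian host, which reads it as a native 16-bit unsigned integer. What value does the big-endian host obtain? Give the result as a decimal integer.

47943

18363 in 16-bit hexadecimal is 0x47BB.
Stored little-endian, the bytes at ascending addresses are BB 47.
Read back as big-endian, the last byte is least significant, giving 0xBB47.
0xBB47 = 47943.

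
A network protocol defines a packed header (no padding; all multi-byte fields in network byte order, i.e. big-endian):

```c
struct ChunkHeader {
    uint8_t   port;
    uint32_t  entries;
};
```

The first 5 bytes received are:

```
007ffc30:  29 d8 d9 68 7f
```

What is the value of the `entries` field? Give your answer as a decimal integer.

3638126719

`entries` follows `port` (1 byte), so it starts at byte offset 1 and occupies 4 bytes.
Bytes at offsets 1..4: D8 D9 68 7F.
Big-endian: lowest address holds the most-significant byte.
The bytes are already most-significant first: 0xD8D9687F.
0xD8D9687F = 3638126719.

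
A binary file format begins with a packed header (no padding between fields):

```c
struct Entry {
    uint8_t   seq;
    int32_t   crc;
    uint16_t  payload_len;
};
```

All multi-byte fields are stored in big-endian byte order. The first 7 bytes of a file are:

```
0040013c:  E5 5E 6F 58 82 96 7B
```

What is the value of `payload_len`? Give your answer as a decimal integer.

38523

`payload_len` follows `seq` (1 B), `crc` (4 B), so it starts at offset 1 + 4 = 5 and occupies 2 bytes.
Bytes at offsets 5..6: 96 7B.
Big-endian stores the most-significant byte at the lowest address.
The bytes are already most-significant first: 0x967B.
0x967B = 38523.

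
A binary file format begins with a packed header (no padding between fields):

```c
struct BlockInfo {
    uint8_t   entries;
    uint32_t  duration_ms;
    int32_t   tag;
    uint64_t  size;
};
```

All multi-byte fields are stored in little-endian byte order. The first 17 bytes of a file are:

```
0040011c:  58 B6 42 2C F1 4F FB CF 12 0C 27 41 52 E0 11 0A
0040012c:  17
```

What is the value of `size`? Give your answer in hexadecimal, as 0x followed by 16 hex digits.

`size` follows `entries` (1 B), `duration_ms` (4 B), `tag` (4 B), so it starts at offset 1 + 4 + 4 = 9 and occupies 8 bytes.
Bytes at offsets 9..16: 0C 27 41 52 E0 11 0A 17.
Little-endian stores the least-significant byte at the lowest address.
Reassemble most-significant byte first: 17 0A 11 E0 52 41 27 0C → 0x170A11E05241270C.

0x170A11E05241270C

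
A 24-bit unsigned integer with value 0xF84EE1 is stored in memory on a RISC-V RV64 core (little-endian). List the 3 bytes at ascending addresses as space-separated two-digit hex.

E1 4E F8

Split into bytes (most-significant first): F8 4E E1.
Little-endian: lowest address holds the least-significant byte.
So at ascending addresses the bytes are E1 4E F8.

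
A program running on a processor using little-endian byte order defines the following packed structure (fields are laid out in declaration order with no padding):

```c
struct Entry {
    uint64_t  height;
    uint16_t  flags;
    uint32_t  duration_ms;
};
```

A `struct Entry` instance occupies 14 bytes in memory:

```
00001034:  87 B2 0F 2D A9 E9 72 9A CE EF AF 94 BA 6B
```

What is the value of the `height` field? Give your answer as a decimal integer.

`height` is the first field, at byte offset 0, occupying 8 bytes.
Bytes at offsets 0..7: 87 B2 0F 2D A9 E9 72 9A.
In little-endian order the low byte comes first in memory.
Reassemble most-significant byte first: 9A 72 E9 A9 2D 0F B2 87 → 0x9A72E9A92D0FB287.
0x9A72E9A92D0FB287 = 11129214542000665223.

11129214542000665223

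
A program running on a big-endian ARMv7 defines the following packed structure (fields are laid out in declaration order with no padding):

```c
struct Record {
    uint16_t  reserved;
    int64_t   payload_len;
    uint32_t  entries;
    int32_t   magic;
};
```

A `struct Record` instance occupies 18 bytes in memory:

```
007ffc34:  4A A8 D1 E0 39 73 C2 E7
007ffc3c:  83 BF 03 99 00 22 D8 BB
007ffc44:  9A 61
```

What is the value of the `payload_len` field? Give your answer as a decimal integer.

-3323593355645451329

`payload_len` follows `reserved` (2 bytes), so it starts at byte offset 2 and occupies 8 bytes.
Bytes at offsets 2..9: D1 E0 39 73 C2 E7 83 BF.
Big-endian: lowest address holds the most-significant byte.
The bytes are already most-significant first: 0xD1E03973C2E783BF.
Top bit is set, so as a signed 64-bit value this is 0xD1E03973C2E783BF − 2^64 = -3323593355645451329.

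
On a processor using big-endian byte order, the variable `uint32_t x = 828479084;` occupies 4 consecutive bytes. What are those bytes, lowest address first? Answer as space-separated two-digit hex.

31 61 96 6C

828479084 in hexadecimal, padded to 32 bits, is 0x3161966C.
Split into bytes (most-significant first): 31 61 96 6C.
Big-endian stores the most-significant byte at the lowest address.
So the memory order matches the most-significant-first order: 31 61 96 6C.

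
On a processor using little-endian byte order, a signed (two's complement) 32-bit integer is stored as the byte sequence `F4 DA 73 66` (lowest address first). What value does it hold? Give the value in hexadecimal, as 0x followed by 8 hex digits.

In little-endian order the low byte comes first in memory.
Reassemble most-significant byte first: 66 73 DA F4 → 0x6673DAF4.

0x6673DAF4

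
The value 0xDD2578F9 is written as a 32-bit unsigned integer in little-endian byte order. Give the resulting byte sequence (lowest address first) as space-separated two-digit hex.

Split into bytes (most-significant first): DD 25 78 F9.
Little-endian: lowest address holds the least-significant byte.
So at ascending addresses the bytes are F9 78 25 DD.

F9 78 25 DD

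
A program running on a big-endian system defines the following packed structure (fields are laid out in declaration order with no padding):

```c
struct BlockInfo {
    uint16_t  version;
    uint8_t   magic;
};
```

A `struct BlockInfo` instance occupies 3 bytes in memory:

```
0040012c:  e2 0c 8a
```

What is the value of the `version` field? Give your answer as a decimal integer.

`version` is the first field, at byte offset 0, occupying 2 bytes.
Bytes at offsets 0..1: E2 0C.
Big-endian: lowest address holds the most-significant byte.
The bytes are already most-significant first: 0xE20C.
0xE20C = 57868.

57868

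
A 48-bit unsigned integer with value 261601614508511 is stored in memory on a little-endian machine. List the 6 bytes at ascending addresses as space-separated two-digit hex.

261601614508511 in hexadecimal, padded to 48 bits, is 0xEDECDF4E31DF.
Split into bytes (most-significant first): ED EC DF 4E 31 DF.
Little-endian: lowest address holds the least-significant byte.
So at ascending addresses the bytes are DF 31 4E DF EC ED.

DF 31 4E DF EC ED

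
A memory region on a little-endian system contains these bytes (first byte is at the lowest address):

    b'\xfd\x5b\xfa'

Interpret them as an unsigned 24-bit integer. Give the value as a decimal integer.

16407549

In little-endian order the low byte comes first in memory.
Reassemble most-significant byte first: FA 5B FD → 0xFA5BFD.
0xFA5BFD = 16407549.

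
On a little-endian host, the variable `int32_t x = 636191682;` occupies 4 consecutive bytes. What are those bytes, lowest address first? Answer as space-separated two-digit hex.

C2 83 EB 25

636191682 in hexadecimal, padded to 32 bits, is 0x25EB83C2.
Split into bytes (most-significant first): 25 EB 83 C2.
Little-endian stores the least-significant byte at the lowest address.
So at ascending addresses the bytes are C2 83 EB 25.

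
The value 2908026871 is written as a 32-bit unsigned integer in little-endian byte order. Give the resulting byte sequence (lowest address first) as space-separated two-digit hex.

2908026871 in hexadecimal, padded to 32 bits, is 0xAD54F7F7.
Split into bytes (most-significant first): AD 54 F7 F7.
In little-endian order the low byte comes first in memory.
So at ascending addresses the bytes are F7 F7 54 AD.

F7 F7 54 AD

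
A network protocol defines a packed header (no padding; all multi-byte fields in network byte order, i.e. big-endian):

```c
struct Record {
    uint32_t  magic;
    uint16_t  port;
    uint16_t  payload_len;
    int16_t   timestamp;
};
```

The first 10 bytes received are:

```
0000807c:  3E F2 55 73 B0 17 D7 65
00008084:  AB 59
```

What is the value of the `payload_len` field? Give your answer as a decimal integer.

55141

`payload_len` follows `magic` (4 B), `port` (2 B), so it starts at offset 4 + 2 = 6 and occupies 2 bytes.
Bytes at offsets 6..7: D7 65.
In big-endian order the high byte comes first in memory.
The bytes are already most-significant first: 0xD765.
0xD765 = 55141.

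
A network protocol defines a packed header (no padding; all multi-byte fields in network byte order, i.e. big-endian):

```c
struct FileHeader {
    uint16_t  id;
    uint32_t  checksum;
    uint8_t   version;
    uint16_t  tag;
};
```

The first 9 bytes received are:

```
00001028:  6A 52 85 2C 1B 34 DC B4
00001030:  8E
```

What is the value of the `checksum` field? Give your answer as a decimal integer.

2234260276

`checksum` follows `id` (2 bytes), so it starts at byte offset 2 and occupies 4 bytes.
Bytes at offsets 2..5: 85 2C 1B 34.
In big-endian order the high byte comes first in memory.
The bytes are already most-significant first: 0x852C1B34.
0x852C1B34 = 2234260276.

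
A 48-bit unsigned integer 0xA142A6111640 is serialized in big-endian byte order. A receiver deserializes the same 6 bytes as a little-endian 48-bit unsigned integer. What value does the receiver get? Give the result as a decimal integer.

Stored big-endian, the bytes at ascending addresses are A1 42 A6 11 16 40.
Read back as little-endian, the first byte is least significant, giving 0x401611A642A1.
0x401611A642A1 = 70463529566881.

70463529566881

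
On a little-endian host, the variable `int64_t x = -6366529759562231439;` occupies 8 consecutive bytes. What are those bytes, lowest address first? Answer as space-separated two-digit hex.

Two's complement of -6366529759562231439 in 64 bits: 6366529759562231439 = 0x585A7515C2A8EE8F; invert → 0xA7A58AEA3D571170; add 1 → 0xA7A58AEA3D571171.
Split into bytes (most-significant first): A7 A5 8A EA 3D 57 11 71.
In little-endian order the low byte comes first in memory.
So at ascending addresses the bytes are 71 11 57 3D EA 8A A5 A7.

71 11 57 3D EA 8A A5 A7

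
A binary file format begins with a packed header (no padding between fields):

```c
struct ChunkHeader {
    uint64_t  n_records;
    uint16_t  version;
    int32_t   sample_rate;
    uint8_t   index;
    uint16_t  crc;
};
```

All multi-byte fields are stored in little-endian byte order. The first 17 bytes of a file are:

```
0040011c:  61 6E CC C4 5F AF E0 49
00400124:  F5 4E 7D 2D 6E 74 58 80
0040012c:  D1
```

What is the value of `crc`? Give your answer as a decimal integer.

`crc` follows `n_records` (8 B), `version` (2 B), `sample_rate` (4 B), `index` (1 B), so it starts at offset 8 + 2 + 4 + 1 = 15 and occupies 2 bytes.
Bytes at offsets 15..16: 80 D1.
Little-endian stores the least-significant byte at the lowest address.
Reassemble most-significant byte first: D1 80 → 0xD180.
0xD180 = 53632.

53632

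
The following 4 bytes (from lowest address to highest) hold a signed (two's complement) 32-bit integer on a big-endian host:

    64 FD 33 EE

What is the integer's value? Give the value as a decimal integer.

Big-endian stores the most-significant byte at the lowest address.
The bytes are already most-significant first: 0x64FD33EE.
0x64FD33EE = 1694315502.

1694315502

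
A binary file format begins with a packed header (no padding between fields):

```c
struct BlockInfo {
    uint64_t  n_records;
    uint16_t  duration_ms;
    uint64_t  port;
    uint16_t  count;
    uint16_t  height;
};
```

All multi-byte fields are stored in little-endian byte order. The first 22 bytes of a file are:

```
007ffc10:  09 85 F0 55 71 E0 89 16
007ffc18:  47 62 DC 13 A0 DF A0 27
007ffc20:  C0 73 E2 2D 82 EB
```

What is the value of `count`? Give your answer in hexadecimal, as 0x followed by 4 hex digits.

`count` follows `n_records` (8 B), `duration_ms` (2 B), `port` (8 B), so it starts at offset 8 + 2 + 8 = 18 and occupies 2 bytes.
Bytes at offsets 18..19: E2 2D.
Little-endian: lowest address holds the least-significant byte.
Reassemble most-significant byte first: 2D E2 → 0x2DE2.

0x2DE2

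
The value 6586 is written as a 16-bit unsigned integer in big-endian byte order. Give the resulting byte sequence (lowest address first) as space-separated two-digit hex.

19 BA

6586 in hexadecimal, padded to 16 bits, is 0x19BA.
Split into bytes (most-significant first): 19 BA.
Big-endian stores the most-significant byte at the lowest address.
So the memory order matches the most-significant-first order: 19 BA.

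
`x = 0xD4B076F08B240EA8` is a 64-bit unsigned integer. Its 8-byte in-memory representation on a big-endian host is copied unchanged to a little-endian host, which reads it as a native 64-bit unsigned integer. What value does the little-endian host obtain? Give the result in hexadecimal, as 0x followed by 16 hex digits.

Stored big-endian, the bytes at ascending addresses are D4 B0 76 F0 8B 24 0E A8.
Read back as little-endian, the first byte is least significant, giving 0xA80E248BF076B0D4.

0xA80E248BF076B0D4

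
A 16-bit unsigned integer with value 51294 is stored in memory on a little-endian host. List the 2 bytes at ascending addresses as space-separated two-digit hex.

51294 in hexadecimal, padded to 16 bits, is 0xC85E.
Split into bytes (most-significant first): C8 5E.
Little-endian: lowest address holds the least-significant byte.
So at ascending addresses the bytes are 5E C8.

5E C8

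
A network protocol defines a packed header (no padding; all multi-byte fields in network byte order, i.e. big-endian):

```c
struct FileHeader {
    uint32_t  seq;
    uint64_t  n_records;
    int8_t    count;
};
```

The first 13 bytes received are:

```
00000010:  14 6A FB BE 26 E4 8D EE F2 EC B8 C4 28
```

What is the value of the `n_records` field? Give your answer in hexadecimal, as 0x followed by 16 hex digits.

0x26E48DEEF2ECB8C4

`n_records` follows `seq` (4 bytes), so it starts at byte offset 4 and occupies 8 bytes.
Bytes at offsets 4..11: 26 E4 8D EE F2 EC B8 C4.
Big-endian: lowest address holds the most-significant byte.
The bytes are already most-significant first: 0x26E48DEEF2ECB8C4.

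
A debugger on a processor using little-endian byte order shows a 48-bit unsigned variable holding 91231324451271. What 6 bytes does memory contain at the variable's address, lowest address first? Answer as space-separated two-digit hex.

C7 B1 AF 72 F9 52

91231324451271 in hexadecimal, padded to 48 bits, is 0x52F972AFB1C7.
Split into bytes (most-significant first): 52 F9 72 AF B1 C7.
Little-endian: lowest address holds the least-significant byte.
So at ascending addresses the bytes are C7 B1 AF 72 F9 52.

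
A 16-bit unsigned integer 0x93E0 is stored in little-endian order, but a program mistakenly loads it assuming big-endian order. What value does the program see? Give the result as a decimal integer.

57491

Stored little-endian, the bytes at ascending addresses are E0 93.
Read back as big-endian, the last byte is least significant, giving 0xE093.
0xE093 = 57491.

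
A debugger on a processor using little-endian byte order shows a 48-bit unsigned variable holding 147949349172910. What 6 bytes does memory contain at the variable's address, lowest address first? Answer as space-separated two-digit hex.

AE F6 66 24 8F 86

147949349172910 in hexadecimal, padded to 48 bits, is 0x868F2466F6AE.
Split into bytes (most-significant first): 86 8F 24 66 F6 AE.
Little-endian: lowest address holds the least-significant byte.
So at ascending addresses the bytes are AE F6 66 24 8F 86.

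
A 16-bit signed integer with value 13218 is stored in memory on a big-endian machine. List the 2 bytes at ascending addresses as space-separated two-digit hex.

33 A2

13218 in hexadecimal, padded to 16 bits, is 0x33A2.
Split into bytes (most-significant first): 33 A2.
Big-endian: lowest address holds the most-significant byte.
So the memory order matches the most-significant-first order: 33 A2.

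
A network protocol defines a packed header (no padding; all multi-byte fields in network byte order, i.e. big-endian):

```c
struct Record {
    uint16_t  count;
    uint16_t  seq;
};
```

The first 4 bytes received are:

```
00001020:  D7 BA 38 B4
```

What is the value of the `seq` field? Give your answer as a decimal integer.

14516

`seq` follows `count` (2 bytes), so it starts at byte offset 2 and occupies 2 bytes.
Bytes at offsets 2..3: 38 B4.
In big-endian order the high byte comes first in memory.
The bytes are already most-significant first: 0x38B4.
0x38B4 = 14516.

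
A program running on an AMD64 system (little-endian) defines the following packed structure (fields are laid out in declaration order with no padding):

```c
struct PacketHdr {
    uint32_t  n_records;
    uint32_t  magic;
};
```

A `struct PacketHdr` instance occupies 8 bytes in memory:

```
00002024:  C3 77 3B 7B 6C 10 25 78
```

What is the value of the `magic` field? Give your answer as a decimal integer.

`magic` follows `n_records` (4 bytes), so it starts at byte offset 4 and occupies 4 bytes.
Bytes at offsets 4..7: 6C 10 25 78.
In little-endian order the low byte comes first in memory.
Reassemble most-significant byte first: 78 25 10 6C → 0x7825106C.
0x7825106C = 2015694956.

2015694956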